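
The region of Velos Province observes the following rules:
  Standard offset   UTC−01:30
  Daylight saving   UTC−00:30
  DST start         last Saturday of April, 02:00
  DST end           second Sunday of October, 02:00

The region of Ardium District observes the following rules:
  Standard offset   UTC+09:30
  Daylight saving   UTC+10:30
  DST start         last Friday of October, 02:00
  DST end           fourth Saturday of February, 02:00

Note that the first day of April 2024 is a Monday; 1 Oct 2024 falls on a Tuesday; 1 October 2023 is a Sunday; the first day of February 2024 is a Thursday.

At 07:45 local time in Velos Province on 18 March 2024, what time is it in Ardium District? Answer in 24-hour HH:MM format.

18:45

1 April 2024 is a Monday, so Saturdays fall on 6, 13, 20, 27; the last is April 27.
1 October 2024 is a Tuesday, so the first Sunday is October 6 and the second is October 13.
Daylight saving runs 27 April – 13 October; 18 March 2024 is outside that window, so Velos Province is on standard time at UTC−01:30.
07:45 Velos Province + 1h30m = 09:15 UTC.
1 October 2023 is a Sunday, so Fridays fall on 6, 13, 20, 27; the last is October 27.
1 February 2024 is a Thursday, so the first Saturday is February 3 and the fourth is February 24.
At the standard offset (UTC+09:30), 09:15 UTC + 9h30m = 18:45 Ardium District standard time.
The standard-time date in Ardium District, 18 March 2024, does not fall between 27 October 2023 and 24 February 2024, so daylight saving is not in effect and Ardium District is at UTC+09:30.
09:15 UTC + 9h30m = 18:45 Ardium District.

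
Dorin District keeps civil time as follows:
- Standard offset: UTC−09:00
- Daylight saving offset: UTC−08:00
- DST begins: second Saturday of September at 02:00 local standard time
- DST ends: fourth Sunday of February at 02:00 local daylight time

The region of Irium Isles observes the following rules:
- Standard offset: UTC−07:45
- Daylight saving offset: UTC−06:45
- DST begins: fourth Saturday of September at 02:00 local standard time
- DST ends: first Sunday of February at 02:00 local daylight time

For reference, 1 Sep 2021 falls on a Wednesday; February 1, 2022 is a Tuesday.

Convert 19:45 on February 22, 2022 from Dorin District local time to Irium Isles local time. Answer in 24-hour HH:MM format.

20:00

1 September 2021 is a Wednesday, so the first Saturday is September 4 and the second is September 11.
1 February 2022 is a Tuesday, so the first Sunday is February 6 and the fourth is February 27.
February 22, 2022 falls between 11 September 2021 and 27 February 2022, so daylight saving is in effect and Dorin District is at UTC−08:00.
19:45 Dorin District + 8h = 03:45 UTC (rolling into the next day, 23 February 2022).
1 September 2021 is a Wednesday, so the first Saturday is September 4 and the fourth is September 25.
1 February 2022 is a Tuesday, so the first Sunday is February 6.
At the standard offset (UTC−07:45), 03:45 UTC − 7h45m = 20:00 Irium Isles standard time (rolling into the previous day, 22 February 2022).
Daylight saving runs 25 September 2021 – 6 February 2022; the standard-time date in Irium Isles, February 22, 2022, is outside that window, so Irium Isles is on standard time at UTC−07:45.
03:45 UTC − 7h45m = 20:00 Irium Isles (rolling into the previous day, 22 February 2022).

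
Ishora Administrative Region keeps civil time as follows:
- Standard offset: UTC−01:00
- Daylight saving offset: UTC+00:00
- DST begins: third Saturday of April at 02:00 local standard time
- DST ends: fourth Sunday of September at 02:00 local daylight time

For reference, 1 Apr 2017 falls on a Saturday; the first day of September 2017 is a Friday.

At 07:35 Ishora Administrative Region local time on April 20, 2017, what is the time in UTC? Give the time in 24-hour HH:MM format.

07:35

1 April 2017 is a Saturday, so the first Saturday is April 1 and the third is April 15.
1 September 2017 is a Friday, so the first Sunday is September 3 and the fourth is September 24.
Daylight saving runs 15 April – 24 September; April 20, 2017 is inside that window, so Ishora Administrative Region is at UTC+00:00.
07:35 local − 0h = 07:35 UTC.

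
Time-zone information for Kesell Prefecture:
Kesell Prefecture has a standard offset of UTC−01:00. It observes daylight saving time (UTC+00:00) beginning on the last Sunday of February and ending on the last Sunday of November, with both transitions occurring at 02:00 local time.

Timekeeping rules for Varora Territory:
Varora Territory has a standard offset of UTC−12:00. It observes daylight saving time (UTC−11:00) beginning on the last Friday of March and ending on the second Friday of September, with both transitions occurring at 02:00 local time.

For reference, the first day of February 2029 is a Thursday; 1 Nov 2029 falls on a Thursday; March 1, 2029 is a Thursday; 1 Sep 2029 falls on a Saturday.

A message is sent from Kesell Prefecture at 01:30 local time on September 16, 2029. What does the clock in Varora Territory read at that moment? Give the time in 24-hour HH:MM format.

1 February 2029 is a Thursday, so Sundays fall on 4, 11, 18, 25; the last is February 25.
1 November 2029 is a Thursday, so Sundays fall on 4, 11, 18, 25; the last is November 25.
Daylight saving runs 25 February – 25 November; September 16, 2029 is inside that window, so Kesell Prefecture is at UTC+00:00.
01:30 Kesell Prefecture − 0h = 01:30 UTC.
1 March 2029 is a Thursday, so Fridays fall on 2, 9, 16, 23, 30; the last is March 30.
1 September 2029 is a Saturday, so the first Friday is September 7 and the second is September 14.
At the standard offset (UTC−12:00), 01:30 UTC − 12h = 13:30 Varora Territory standard time (rolling into the previous day, 15 September 2029).
The standard-time date in Varora Territory, September 15, 2029, does not fall between 30 March and 14 September, so daylight saving is not in effect and Varora Territory is at UTC−12:00.
01:30 UTC − 12h = 13:30 Varora Territory (rolling into the previous day, 15 September 2029).

13:30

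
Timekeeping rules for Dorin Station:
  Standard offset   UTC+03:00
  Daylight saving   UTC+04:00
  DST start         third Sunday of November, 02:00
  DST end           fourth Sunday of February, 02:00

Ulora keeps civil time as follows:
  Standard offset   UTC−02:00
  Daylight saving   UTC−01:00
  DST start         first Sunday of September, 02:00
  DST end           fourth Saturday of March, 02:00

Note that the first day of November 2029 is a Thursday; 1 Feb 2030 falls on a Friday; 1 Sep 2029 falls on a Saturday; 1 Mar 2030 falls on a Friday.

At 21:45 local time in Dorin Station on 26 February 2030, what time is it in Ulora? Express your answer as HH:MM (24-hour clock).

17:45

1 November 2029 is a Thursday, so the first Sunday is November 4 and the third is November 18.
1 February 2030 is a Friday, so the first Sunday is February 3 and the fourth is February 24.
Daylight saving runs 18 November 2029 – 24 February 2030; 26 February 2030 is outside that window, so Dorin Station is on standard time at UTC+03:00.
21:45 Dorin Station − 3h = 18:45 UTC.
1 September 2029 is a Saturday, so the first Sunday is September 2.
1 March 2030 is a Friday, so the first Saturday is March 2 and the fourth is March 23.
At the standard offset (UTC−02:00), 18:45 UTC − 2h = 16:45 Ulora standard time.
The standard-time date in Ulora, 26 February 2030, lies within the daylight-saving period (2 September 2029 – 23 March 2030), so Ulora is on daylight time, UTC−01:00.
18:45 UTC − 1h = 17:45 Ulora.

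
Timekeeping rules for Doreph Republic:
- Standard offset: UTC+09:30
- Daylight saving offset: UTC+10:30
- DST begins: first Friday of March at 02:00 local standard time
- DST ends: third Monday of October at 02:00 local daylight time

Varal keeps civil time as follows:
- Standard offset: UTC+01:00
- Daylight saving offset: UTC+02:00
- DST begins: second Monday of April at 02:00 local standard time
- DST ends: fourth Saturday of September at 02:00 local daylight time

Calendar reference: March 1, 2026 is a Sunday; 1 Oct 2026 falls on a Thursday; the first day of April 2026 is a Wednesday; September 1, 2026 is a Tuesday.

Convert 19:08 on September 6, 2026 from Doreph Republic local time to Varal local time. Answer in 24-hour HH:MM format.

1 March 2026 is a Sunday, so the first Friday is March 6.
1 October 2026 is a Thursday, so the first Monday is October 5 and the third is October 19.
Daylight saving runs 6 March – 19 October; September 6, 2026 is inside that window, so Doreph Republic is at UTC+10:30.
19:08 Doreph Republic − 10h30m = 08:38 UTC.
1 April 2026 is a Wednesday, so the first Monday is April 6 and the second is April 13.
1 September 2026 is a Tuesday, so the first Saturday is September 5 and the fourth is September 26.
At the standard offset (UTC+01:00), 08:38 UTC + 1h = 09:38 Varal standard time.
Daylight saving runs 13 April – 26 September; the standard-time date in Varal, September 6, 2026, is inside that window, so Varal is at UTC+02:00.
08:38 UTC + 2h = 10:38 Varal.

10:38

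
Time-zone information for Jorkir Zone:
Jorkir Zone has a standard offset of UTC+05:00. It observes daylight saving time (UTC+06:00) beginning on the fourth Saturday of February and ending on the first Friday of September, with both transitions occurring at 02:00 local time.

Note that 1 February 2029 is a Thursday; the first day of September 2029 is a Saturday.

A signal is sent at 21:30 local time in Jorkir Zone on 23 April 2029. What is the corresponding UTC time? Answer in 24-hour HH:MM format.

1 February 2029 is a Thursday, so the first Saturday is February 3 and the fourth is February 24.
1 September 2029 is a Saturday, so the first Friday is September 7.
23 April 2029 falls between 24 February and 7 September, so daylight saving is in effect and Jorkir Zone is at UTC+06:00.
21:30 local − 6h = 15:30 UTC.

15:30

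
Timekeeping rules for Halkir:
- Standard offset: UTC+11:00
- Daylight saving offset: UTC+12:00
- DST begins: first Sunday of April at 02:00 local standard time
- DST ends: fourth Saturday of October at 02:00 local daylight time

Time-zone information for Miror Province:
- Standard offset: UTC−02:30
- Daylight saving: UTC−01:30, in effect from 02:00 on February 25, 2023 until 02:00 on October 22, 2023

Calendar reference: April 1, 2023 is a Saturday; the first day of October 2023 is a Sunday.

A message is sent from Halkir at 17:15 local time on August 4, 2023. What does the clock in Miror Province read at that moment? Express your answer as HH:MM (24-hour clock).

03:45

1 April 2023 is a Saturday, so the first Sunday is April 2.
1 October 2023 is a Sunday, so the first Saturday is October 7 and the fourth is October 28.
August 4, 2023 lies within the daylight-saving period (2 April – 28 October), so Halkir is on daylight time, UTC+12:00.
17:15 Halkir − 12h = 05:15 UTC.
At the standard offset (UTC−02:30), 05:15 UTC − 2h30m = 02:45 Miror Province standard time.
The standard-time date in Miror Province, August 4, 2023, falls between 25 February and 22 October, so daylight saving is in effect and Miror Province is at UTC−01:30.
05:15 UTC − 1h30m = 03:45 Miror Province.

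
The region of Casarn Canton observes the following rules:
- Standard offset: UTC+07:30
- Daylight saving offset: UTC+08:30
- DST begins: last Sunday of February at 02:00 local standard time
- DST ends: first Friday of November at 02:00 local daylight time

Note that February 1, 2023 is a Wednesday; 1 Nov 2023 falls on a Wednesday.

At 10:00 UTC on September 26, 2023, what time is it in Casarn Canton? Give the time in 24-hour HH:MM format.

1 February 2023 is a Wednesday, so Sundays fall on 5, 12, 19, 26; the last is February 26.
1 November 2023 is a Wednesday, so the first Friday is November 3.
At the standard offset (UTC+07:30), 10:00 UTC + 7h30m = 17:30 Casarn Canton standard time.
The standard-time date in Casarn Canton, September 26, 2023, lies within the daylight-saving period (26 February – 3 November), so Casarn Canton is on daylight time, UTC+08:30.
10:00 UTC + 8h30m = 18:30 local.

18:30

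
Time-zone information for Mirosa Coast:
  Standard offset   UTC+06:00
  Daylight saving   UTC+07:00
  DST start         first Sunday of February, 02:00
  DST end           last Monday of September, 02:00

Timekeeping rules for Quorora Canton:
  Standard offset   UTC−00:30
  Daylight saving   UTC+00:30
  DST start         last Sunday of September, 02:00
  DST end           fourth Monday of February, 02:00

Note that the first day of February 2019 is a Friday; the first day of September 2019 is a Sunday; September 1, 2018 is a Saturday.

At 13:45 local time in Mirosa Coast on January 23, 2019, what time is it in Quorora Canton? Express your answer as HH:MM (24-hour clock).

1 February 2019 is a Friday, so the first Sunday is February 3.
1 September 2019 is a Sunday, so Mondays fall on 2, 9, 16, 23, 30; the last is September 30.
Daylight saving runs 3 February – 30 September; January 23, 2019 is outside that window, so Mirosa Coast is on standard time at UTC+06:00.
13:45 Mirosa Coast − 6h = 07:45 UTC.
1 September 2018 is a Saturday, so Sundays fall on 2, 9, 16, 23, 30; the last is September 30.
1 February 2019 is a Friday, so the first Monday is February 4 and the fourth is February 25.
At the standard offset (UTC−00:30), 07:45 UTC − 0h30m = 07:15 Quorora Canton standard time.
The standard-time date in Quorora Canton, January 23, 2019, falls between 30 September 2018 and 25 February 2019, so daylight saving is in effect and Quorora Canton is at UTC+00:30.
07:45 UTC + 0h30m = 08:15 Quorora Canton.

08:15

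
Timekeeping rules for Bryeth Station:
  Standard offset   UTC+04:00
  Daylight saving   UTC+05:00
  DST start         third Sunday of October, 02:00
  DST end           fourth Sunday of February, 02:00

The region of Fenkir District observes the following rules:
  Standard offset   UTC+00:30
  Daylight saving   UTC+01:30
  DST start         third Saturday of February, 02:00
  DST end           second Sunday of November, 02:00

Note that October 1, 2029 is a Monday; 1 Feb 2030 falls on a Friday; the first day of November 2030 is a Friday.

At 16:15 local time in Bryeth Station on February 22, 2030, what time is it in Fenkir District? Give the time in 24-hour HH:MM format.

12:45

1 October 2029 is a Monday, so the first Sunday is October 7 and the third is October 21.
1 February 2030 is a Friday, so the first Sunday is February 3 and the fourth is February 24.
February 22, 2030 falls between 21 October 2029 and 24 February 2030, so daylight saving is in effect and Bryeth Station is at UTC+05:00.
16:15 Bryeth Station − 5h = 11:15 UTC.
1 February 2030 is a Friday, so the first Saturday is February 2 and the third is February 16.
1 November 2030 is a Friday, so the first Sunday is November 3 and the second is November 10.
At the standard offset (UTC+00:30), 11:15 UTC + 0h30m = 11:45 Fenkir District standard time.
Daylight saving runs 16 February – 10 November; the standard-time date in Fenkir District, February 22, 2030, is inside that window, so Fenkir District is at UTC+01:30.
11:15 UTC + 1h30m = 12:45 Fenkir District.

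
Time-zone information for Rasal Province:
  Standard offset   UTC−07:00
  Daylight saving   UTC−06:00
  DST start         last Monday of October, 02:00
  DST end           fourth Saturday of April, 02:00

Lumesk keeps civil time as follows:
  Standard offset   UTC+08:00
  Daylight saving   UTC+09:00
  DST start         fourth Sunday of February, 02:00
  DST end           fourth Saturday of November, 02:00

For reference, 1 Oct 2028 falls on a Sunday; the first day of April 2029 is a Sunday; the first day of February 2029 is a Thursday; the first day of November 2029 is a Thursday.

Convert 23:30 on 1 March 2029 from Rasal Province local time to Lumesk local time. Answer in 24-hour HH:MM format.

14:30

1 October 2028 is a Sunday, so Mondays fall on 2, 9, 16, 23, 30; the last is October 30.
1 April 2029 is a Sunday, so the first Saturday is April 7 and the fourth is April 28.
Daylight saving runs 30 October 2028 – 28 April 2029; 1 March 2029 is inside that window, so Rasal Province is at UTC−06:00.
23:30 Rasal Province + 6h = 05:30 UTC (rolling into the next day, 2 March 2029).
1 February 2029 is a Thursday, so the first Sunday is February 4 and the fourth is February 25.
1 November 2029 is a Thursday, so the first Saturday is November 3 and the fourth is November 24.
At the standard offset (UTC+08:00), 05:30 UTC + 8h = 13:30 Lumesk standard time.
The standard-time date in Lumesk, 2 March 2029, lies within the daylight-saving period (25 February – 24 November), so Lumesk is on daylight time, UTC+09:00.
05:30 UTC + 9h = 14:30 Lumesk.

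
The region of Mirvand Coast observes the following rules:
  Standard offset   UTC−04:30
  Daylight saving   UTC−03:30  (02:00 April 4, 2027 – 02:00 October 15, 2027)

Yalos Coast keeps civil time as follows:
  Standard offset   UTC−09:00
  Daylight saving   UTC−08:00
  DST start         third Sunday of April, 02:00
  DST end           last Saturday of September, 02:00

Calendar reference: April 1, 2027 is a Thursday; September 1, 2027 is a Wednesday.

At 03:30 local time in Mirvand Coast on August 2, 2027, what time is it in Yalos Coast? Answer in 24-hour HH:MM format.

23:00

August 2, 2027 lies within the daylight-saving period (4 April – 15 October), so Mirvand Coast is on daylight time, UTC−03:30.
03:30 Mirvand Coast + 3h30m = 07:00 UTC.
1 April 2027 is a Thursday, so the first Sunday is April 4 and the third is April 18.
1 September 2027 is a Wednesday, so Saturdays fall on 4, 11, 18, 25; the last is September 25.
At the standard offset (UTC−09:00), 07:00 UTC − 9h = 22:00 Yalos Coast standard time (rolling into the previous day, 1 August 2027).
The standard-time date in Yalos Coast, August 1, 2027, falls between 18 April and 25 September, so daylight saving is in effect and Yalos Coast is at UTC−08:00.
07:00 UTC − 8h = 23:00 Yalos Coast (rolling into the previous day, 1 August 2027).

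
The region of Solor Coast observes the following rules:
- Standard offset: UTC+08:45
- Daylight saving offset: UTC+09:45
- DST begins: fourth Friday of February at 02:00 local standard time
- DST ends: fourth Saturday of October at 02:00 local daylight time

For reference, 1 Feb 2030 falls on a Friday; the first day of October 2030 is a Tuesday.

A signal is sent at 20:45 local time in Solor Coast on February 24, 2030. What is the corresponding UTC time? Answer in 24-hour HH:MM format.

11:00

1 February 2030 is a Friday, so the first Friday is February 1 and the fourth is February 22.
1 October 2030 is a Tuesday, so the first Saturday is October 5 and the fourth is October 26.
February 24, 2030 lies within the daylight-saving period (22 February – 26 October), so Solor Coast is on daylight time, UTC+09:45.
20:45 local − 9h45m = 11:00 UTC.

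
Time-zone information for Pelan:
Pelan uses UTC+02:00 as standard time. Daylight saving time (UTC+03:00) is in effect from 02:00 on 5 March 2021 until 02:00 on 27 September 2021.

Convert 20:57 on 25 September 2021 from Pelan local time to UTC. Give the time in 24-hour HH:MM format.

25 September 2021 falls between 5 March and 27 September, so daylight saving is in effect and Pelan is at UTC+03:00.
20:57 local − 3h = 17:57 UTC.

17:57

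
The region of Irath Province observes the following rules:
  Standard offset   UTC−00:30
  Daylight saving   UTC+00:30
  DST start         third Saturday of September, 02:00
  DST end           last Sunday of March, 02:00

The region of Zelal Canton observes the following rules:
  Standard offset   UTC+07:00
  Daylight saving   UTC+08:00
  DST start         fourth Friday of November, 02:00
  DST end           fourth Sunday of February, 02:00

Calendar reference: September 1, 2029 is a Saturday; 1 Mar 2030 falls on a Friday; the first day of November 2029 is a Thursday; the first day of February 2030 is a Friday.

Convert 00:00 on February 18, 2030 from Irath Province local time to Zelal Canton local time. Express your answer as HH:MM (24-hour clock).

07:30

1 September 2029 is a Saturday, so the first Saturday is September 1 and the third is September 15.
1 March 2030 is a Friday, so Sundays fall on 3, 10, 17, 24, 31; the last is March 31.
Daylight saving runs 15 September 2029 – 31 March 2030; February 18, 2030 is inside that window, so Irath Province is at UTC+00:30.
00:00 Irath Province − 0h30m = 23:30 UTC (rolling into the previous day, 17 February 2030).
1 November 2029 is a Thursday, so the first Friday is November 2 and the fourth is November 23.
1 February 2030 is a Friday, so the first Sunday is February 3 and the fourth is February 24.
At the standard offset (UTC+07:00), 23:30 UTC + 7h = 06:30 Zelal Canton standard time (rolling into the next day, 18 February 2030).
Daylight saving runs 23 November 2029 – 24 February 2030; the standard-time date in Zelal Canton, February 18, 2030, is inside that window, so Zelal Canton is at UTC+08:00.
23:30 UTC + 8h = 07:30 Zelal Canton (rolling into the next day, 18 February 2030).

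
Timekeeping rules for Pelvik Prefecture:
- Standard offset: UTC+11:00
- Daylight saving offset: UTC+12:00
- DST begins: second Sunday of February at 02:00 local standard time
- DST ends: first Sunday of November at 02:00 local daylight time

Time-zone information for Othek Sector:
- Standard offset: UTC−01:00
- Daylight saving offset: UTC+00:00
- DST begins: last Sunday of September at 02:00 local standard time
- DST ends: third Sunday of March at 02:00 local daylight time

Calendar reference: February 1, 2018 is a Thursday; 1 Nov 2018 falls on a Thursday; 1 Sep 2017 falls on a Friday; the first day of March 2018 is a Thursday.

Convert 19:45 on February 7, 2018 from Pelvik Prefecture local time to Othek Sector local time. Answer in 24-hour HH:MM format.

08:45

1 February 2018 is a Thursday, so the first Sunday is February 4 and the second is February 11.
1 November 2018 is a Thursday, so the first Sunday is November 4.
February 7, 2018 does not fall between 11 February and 4 November, so daylight saving is not in effect and Pelvik Prefecture is at UTC+11:00.
19:45 Pelvik Prefecture − 11h = 08:45 UTC.
1 September 2017 is a Friday, so Sundays fall on 3, 10, 17, 24; the last is September 24.
1 March 2018 is a Thursday, so the first Sunday is March 4 and the third is March 18.
At the standard offset (UTC−01:00), 08:45 UTC − 1h = 07:45 Othek Sector standard time.
The standard-time date in Othek Sector, February 7, 2018, lies within the daylight-saving period (24 September 2017 – 18 March 2018), so Othek Sector is on daylight time, UTC+00:00.
08:45 UTC + 0h = 08:45 Othek Sector.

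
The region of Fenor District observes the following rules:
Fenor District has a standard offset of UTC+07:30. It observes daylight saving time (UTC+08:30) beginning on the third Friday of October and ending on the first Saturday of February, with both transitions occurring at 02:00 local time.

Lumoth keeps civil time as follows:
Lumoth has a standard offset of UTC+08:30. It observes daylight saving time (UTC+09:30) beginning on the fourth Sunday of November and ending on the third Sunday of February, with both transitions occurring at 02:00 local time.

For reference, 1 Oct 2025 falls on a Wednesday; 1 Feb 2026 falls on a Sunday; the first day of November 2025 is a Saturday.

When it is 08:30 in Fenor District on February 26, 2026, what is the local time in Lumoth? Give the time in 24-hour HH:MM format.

09:30

1 October 2025 is a Wednesday, so the first Friday is October 3 and the third is October 17.
1 February 2026 is a Sunday, so the first Saturday is February 7.
February 26, 2026 is outside the daylight-saving period (17 October 2025 – 7 February 2026), so Fenor District is on standard time, UTC+07:30.
08:30 Fenor District − 7h30m = 01:00 UTC.
1 November 2025 is a Saturday, so the first Sunday is November 2 and the fourth is November 23.
1 February 2026 is a Sunday, so the first Sunday is February 1 and the third is February 15.
At the standard offset (UTC+08:30), 01:00 UTC + 8h30m = 09:30 Lumoth standard time.
The standard-time date in Lumoth, February 26, 2026, is outside the daylight-saving period (23 November 2025 – 15 February 2026), so Lumoth is on standard time, UTC+08:30.
01:00 UTC + 8h30m = 09:30 Lumoth.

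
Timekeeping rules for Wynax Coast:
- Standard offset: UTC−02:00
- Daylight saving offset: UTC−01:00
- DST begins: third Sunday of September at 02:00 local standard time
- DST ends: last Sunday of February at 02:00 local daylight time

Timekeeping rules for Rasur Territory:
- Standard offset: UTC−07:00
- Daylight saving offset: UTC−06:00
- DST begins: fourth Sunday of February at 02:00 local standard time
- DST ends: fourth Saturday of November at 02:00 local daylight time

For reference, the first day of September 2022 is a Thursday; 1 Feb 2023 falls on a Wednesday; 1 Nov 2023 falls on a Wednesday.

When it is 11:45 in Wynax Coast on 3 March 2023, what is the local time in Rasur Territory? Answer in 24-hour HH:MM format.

1 September 2022 is a Thursday, so the first Sunday is September 4 and the third is September 18.
1 February 2023 is a Wednesday, so Sundays fall on 5, 12, 19, 26; the last is February 26.
3 March 2023 is outside the daylight-saving period (18 September 2022 – 26 February 2023), so Wynax Coast is on standard time, UTC−02:00.
11:45 Wynax Coast + 2h = 13:45 UTC.
1 February 2023 is a Wednesday, so the first Sunday is February 5 and the fourth is February 26.
1 November 2023 is a Wednesday, so the first Saturday is November 4 and the fourth is November 25.
At the standard offset (UTC−07:00), 13:45 UTC − 7h = 06:45 Rasur Territory standard time.
The standard-time date in Rasur Territory, 3 March 2023, falls between 26 February and 25 November, so daylight saving is in effect and Rasur Territory is at UTC−06:00.
13:45 UTC − 6h = 07:45 Rasur Territory.

07:45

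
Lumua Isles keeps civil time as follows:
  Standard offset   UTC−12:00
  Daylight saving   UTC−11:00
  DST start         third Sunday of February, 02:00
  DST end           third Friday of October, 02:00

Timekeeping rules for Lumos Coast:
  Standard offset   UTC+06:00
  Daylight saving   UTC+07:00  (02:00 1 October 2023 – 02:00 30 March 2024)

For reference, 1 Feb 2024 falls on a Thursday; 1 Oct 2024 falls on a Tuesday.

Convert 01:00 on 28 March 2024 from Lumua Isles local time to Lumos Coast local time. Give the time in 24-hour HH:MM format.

1 February 2024 is a Thursday, so the first Sunday is February 4 and the third is February 18.
1 October 2024 is a Tuesday, so the first Friday is October 4 and the third is October 18.
28 March 2024 lies within the daylight-saving period (18 February – 18 October), so Lumua Isles is on daylight time, UTC−11:00.
01:00 Lumua Isles + 11h = 12:00 UTC.
At the standard offset (UTC+06:00), 12:00 UTC + 6h = 18:00 Lumos Coast standard time.
The standard-time date in Lumos Coast, 28 March 2024, lies within the daylight-saving period (1 October 2023 – 30 March 2024), so Lumos Coast is on daylight time, UTC+07:00.
12:00 UTC + 7h = 19:00 Lumos Coast.

19:00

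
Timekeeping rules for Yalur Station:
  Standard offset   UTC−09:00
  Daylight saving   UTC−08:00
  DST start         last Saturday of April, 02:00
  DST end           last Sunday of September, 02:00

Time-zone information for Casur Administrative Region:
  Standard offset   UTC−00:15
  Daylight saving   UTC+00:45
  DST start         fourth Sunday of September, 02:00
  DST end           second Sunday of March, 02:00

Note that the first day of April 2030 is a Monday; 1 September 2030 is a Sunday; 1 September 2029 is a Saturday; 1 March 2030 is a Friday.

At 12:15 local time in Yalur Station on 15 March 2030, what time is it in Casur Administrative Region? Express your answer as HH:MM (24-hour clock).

21:00

1 April 2030 is a Monday, so Saturdays fall on 6, 13, 20, 27; the last is April 27.
1 September 2030 is a Sunday, so Sundays fall on 1, 8, 15, 22, 29; the last is September 29.
Daylight saving runs 27 April – 29 September; 15 March 2030 is outside that window, so Yalur Station is on standard time at UTC−09:00.
12:15 Yalur Station + 9h = 21:15 UTC.
1 September 2029 is a Saturday, so the first Sunday is September 2 and the fourth is September 23.
1 March 2030 is a Friday, so the first Sunday is March 3 and the second is March 10.
At the standard offset (UTC−00:15), 21:15 UTC − 0h15m = 21:00 Casur Administrative Region standard time.
The standard-time date in Casur Administrative Region, 15 March 2030, is outside the daylight-saving period (23 September 2029 – 10 March 2030), so Casur Administrative Region is on standard time, UTC−00:15.
21:15 UTC − 0h15m = 21:00 Casur Administrative Region.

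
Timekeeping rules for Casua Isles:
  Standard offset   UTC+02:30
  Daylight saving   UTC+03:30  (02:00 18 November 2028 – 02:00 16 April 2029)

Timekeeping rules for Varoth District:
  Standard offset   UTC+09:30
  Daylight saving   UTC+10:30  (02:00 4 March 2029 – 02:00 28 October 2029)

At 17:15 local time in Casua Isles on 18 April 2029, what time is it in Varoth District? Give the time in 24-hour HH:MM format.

18 April 2029 is outside the daylight-saving period (18 November 2028 – 16 April 2029), so Casua Isles is on standard time, UTC+02:30.
17:15 Casua Isles − 2h30m = 14:45 UTC.
At the standard offset (UTC+09:30), 14:45 UTC + 9h30m = 00:15 Varoth District standard time (rolling into the next day, 19 April 2029).
Daylight saving runs 4 March – 28 October; the standard-time date in Varoth District, 19 April 2029, is inside that window, so Varoth District is at UTC+10:30.
14:45 UTC + 10h30m = 01:15 Varoth District (rolling into the next day, 19 April 2029).

01:15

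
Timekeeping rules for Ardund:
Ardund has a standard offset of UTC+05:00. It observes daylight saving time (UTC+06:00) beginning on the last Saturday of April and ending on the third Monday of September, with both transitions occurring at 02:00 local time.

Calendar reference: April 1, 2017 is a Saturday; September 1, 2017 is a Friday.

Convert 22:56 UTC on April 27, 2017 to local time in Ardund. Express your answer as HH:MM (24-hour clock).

03:56

1 April 2017 is a Saturday, so Saturdays fall on 1, 8, 15, 22, 29; the last is April 29.
1 September 2017 is a Friday, so the first Monday is September 4 and the third is September 18.
At the standard offset (UTC+05:00), 22:56 UTC + 5h = 03:56 Ardund standard time (rolling into the next day, 28 April 2017).
Daylight saving runs 29 April – 18 September; the standard-time date in Ardund, April 28, 2017, is outside that window, so Ardund is on standard time at UTC+05:00.
22:56 UTC + 5h = 03:56 local (rolling into the next day, 28 April 2017).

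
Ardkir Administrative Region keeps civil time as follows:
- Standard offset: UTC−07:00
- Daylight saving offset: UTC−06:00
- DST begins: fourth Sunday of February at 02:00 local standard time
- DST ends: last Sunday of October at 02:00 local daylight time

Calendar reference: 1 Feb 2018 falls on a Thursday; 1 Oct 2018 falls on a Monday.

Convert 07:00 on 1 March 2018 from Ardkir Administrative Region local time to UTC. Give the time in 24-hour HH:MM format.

13:00

1 February 2018 is a Thursday, so the first Sunday is February 4 and the fourth is February 25.
1 October 2018 is a Monday, so Sundays fall on 7, 14, 21, 28; the last is October 28.
Daylight saving runs 25 February – 28 October; 1 March 2018 is inside that window, so Ardkir Administrative Region is at UTC−06:00.
07:00 local + 6h = 13:00 UTC.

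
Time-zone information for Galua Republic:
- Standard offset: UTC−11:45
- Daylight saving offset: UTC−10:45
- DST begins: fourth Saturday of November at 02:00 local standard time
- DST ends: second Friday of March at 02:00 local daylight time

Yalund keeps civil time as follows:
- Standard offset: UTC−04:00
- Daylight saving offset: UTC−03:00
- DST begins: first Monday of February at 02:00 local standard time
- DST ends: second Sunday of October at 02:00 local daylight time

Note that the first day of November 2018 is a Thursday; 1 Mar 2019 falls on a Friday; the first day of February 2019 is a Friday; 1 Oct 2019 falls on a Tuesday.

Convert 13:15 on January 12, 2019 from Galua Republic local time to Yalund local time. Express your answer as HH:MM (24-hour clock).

1 November 2018 is a Thursday, so the first Saturday is November 3 and the fourth is November 24.
1 March 2019 is a Friday, so the first Friday is March 1 and the second is March 8.
January 12, 2019 falls between 24 November 2018 and 8 March 2019, so daylight saving is in effect and Galua Republic is at UTC−10:45.
13:15 Galua Republic + 10h45m = 00:00 UTC (rolling into the next day, 13 January 2019).
1 February 2019 is a Friday, so the first Monday is February 4.
1 October 2019 is a Tuesday, so the first Sunday is October 6 and the second is October 13.
At the standard offset (UTC−04:00), 00:00 UTC − 4h = 20:00 Yalund standard time (rolling into the previous day, 12 January 2019).
The standard-time date in Yalund, January 12, 2019, is outside the daylight-saving period (4 February – 13 October), so Yalund is on standard time, UTC−04:00.
00:00 UTC − 4h = 20:00 Yalund (rolling into the previous day, 12 January 2019).

20:00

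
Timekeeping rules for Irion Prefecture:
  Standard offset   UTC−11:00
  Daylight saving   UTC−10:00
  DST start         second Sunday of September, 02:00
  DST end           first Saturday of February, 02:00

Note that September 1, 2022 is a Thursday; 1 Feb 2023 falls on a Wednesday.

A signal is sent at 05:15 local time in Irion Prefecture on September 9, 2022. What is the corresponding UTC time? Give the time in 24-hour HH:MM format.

1 September 2022 is a Thursday, so the first Sunday is September 4 and the second is September 11.
1 February 2023 is a Wednesday, so the first Saturday is February 4.
September 9, 2022 is outside the daylight-saving period (11 September 2022 – 4 February 2023), so Irion Prefecture is on standard time, UTC−11:00.
05:15 local + 11h = 16:15 UTC.

16:15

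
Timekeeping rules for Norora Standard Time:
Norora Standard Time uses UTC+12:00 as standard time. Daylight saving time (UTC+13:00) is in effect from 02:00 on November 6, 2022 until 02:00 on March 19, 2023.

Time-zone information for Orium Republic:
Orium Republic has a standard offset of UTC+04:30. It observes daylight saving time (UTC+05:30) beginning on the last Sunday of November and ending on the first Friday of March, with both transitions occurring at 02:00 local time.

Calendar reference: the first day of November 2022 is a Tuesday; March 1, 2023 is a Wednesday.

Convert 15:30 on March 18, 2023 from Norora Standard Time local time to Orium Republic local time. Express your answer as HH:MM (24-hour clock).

07:00

March 18, 2023 falls between 6 November 2022 and 19 March 2023, so daylight saving is in effect and Norora Standard Time is at UTC+13:00.
15:30 Norora Standard Time − 13h = 02:30 UTC.
1 November 2022 is a Tuesday, so Sundays fall on 6, 13, 20, 27; the last is November 27.
1 March 2023 is a Wednesday, so the first Friday is March 3.
At the standard offset (UTC+04:30), 02:30 UTC + 4h30m = 07:00 Orium Republic standard time.
The standard-time date in Orium Republic, March 18, 2023, is outside the daylight-saving period (27 November 2022 – 3 March 2023), so Orium Republic is on standard time, UTC+04:30.
02:30 UTC + 4h30m = 07:00 Orium Republic.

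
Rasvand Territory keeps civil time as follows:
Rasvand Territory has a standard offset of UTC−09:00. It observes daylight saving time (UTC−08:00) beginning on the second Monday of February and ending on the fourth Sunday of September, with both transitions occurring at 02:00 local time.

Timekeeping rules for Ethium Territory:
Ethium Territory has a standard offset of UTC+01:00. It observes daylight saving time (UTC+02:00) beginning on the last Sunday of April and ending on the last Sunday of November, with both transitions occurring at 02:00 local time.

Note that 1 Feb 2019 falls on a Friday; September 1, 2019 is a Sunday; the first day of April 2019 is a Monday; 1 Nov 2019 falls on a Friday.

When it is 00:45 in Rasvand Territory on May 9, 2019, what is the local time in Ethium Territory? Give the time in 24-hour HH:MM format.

10:45

1 February 2019 is a Friday, so the first Monday is February 4 and the second is February 11.
1 September 2019 is a Sunday, so the first Sunday is September 1 and the fourth is September 22.
May 9, 2019 lies within the daylight-saving period (11 February – 22 September), so Rasvand Territory is on daylight time, UTC−08:00.
00:45 Rasvand Territory + 8h = 08:45 UTC.
1 April 2019 is a Monday, so Sundays fall on 7, 14, 21, 28; the last is April 28.
1 November 2019 is a Friday, so Sundays fall on 3, 10, 17, 24; the last is November 24.
At the standard offset (UTC+01:00), 08:45 UTC + 1h = 09:45 Ethium Territory standard time.
Daylight saving runs 28 April – 24 November; the standard-time date in Ethium Territory, May 9, 2019, is inside that window, so Ethium Territory is at UTC+02:00.
08:45 UTC + 2h = 10:45 Ethium Territory.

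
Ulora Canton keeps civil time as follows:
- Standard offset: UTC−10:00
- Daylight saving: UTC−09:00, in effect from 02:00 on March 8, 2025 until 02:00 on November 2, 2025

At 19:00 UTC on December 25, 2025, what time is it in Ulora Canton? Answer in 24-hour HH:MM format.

09:00

At the standard offset (UTC−10:00), 19:00 UTC − 10h = 09:00 Ulora Canton standard time.
Daylight saving runs 8 March – 2 November; the standard-time date in Ulora Canton, December 25, 2025, is outside that window, so Ulora Canton is on standard time at UTC−10:00.
19:00 UTC − 10h = 09:00 local.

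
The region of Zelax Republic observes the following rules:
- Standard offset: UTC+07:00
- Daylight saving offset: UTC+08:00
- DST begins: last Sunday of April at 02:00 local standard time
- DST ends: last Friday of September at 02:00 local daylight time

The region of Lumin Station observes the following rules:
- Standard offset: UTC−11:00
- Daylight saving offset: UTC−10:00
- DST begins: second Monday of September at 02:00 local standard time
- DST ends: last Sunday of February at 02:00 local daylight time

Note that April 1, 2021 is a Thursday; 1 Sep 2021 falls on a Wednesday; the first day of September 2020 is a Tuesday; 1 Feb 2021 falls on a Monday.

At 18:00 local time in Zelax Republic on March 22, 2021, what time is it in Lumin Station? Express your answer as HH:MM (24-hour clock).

1 April 2021 is a Thursday, so Sundays fall on 4, 11, 18, 25; the last is April 25.
1 September 2021 is a Wednesday, so Fridays fall on 3, 10, 17, 24; the last is September 24.
March 22, 2021 does not fall between 25 April and 24 September, so daylight saving is not in effect and Zelax Republic is at UTC+07:00.
18:00 Zelax Republic − 7h = 11:00 UTC.
1 September 2020 is a Tuesday, so the first Monday is September 7 and the second is September 14.
1 February 2021 is a Monday, so Sundays fall on 7, 14, 21, 28; the last is February 28.
At the standard offset (UTC−11:00), 11:00 UTC − 11h = 00:00 Lumin Station standard time.
The standard-time date in Lumin Station, March 22, 2021, is outside the daylight-saving period (14 September 2020 – 28 February 2021), so Lumin Station is on standard time, UTC−11:00.
11:00 UTC − 11h = 00:00 Lumin Station.

00:00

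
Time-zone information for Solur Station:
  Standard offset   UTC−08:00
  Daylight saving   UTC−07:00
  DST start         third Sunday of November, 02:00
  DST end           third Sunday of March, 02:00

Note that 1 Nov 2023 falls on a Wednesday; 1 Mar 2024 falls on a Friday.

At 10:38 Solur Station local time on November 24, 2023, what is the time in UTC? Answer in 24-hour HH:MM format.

1 November 2023 is a Wednesday, so the first Sunday is November 5 and the third is November 19.
1 March 2024 is a Friday, so the first Sunday is March 3 and the third is March 17.
November 24, 2023 falls between 19 November 2023 and 17 March 2024, so daylight saving is in effect and Solur Station is at UTC−07:00.
10:38 local + 7h = 17:38 UTC.

17:38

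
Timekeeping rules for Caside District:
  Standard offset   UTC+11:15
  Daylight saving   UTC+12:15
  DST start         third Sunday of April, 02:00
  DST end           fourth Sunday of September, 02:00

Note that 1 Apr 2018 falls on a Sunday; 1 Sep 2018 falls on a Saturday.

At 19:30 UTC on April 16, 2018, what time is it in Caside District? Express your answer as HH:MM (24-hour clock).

1 April 2018 is a Sunday, so the first Sunday is April 1 and the third is April 15.
1 September 2018 is a Saturday, so the first Sunday is September 2 and the fourth is September 23.
At the standard offset (UTC+11:15), 19:30 UTC + 11h15m = 06:45 Caside District standard time (rolling into the next day, 17 April 2018).
Daylight saving runs 15 April – 23 September; the standard-time date in Caside District, April 17, 2018, is inside that window, so Caside District is at UTC+12:15.
19:30 UTC + 12h15m = 07:45 local (rolling into the next day, 17 April 2018).

07:45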